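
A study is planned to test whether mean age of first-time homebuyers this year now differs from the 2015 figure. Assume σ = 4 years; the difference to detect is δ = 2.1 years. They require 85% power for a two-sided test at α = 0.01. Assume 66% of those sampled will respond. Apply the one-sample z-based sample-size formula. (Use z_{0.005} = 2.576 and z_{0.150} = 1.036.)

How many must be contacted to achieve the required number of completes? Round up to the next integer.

n = 72

n = (z_{α/2} + z_β)² · σ² / δ²
  = (2.576 + 1.036)² · 4² / 2.1²
  = 13.0465 · 16 / 4.41
  = 47.33
Adjust for 66% response: 47.33 / 0.66 = 71.72.
Round up → n = 72.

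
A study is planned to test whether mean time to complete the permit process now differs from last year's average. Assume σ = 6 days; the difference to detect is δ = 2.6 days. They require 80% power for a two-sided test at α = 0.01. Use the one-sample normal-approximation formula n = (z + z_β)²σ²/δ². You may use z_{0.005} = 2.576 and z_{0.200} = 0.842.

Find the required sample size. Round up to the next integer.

n = 63

n = (z_{α/2} + z_β)² · σ² / δ²
  = (2.576 + 0.842)² · 6² / 2.6²
  = 11.6827 · 36 / 6.76
  = 62.22
Round up → n = 63.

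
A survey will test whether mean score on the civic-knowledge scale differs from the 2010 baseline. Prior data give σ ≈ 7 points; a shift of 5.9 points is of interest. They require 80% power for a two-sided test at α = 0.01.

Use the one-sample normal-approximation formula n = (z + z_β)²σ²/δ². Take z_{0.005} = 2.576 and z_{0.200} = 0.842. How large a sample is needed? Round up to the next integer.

n = 17

n = (z_{α/2} + z_β)² · σ² / δ²
  = (2.576 + 0.842)² · 7² / 5.9²
  = 11.6827 · 49 / 34.81
  = 16.45
Round up → n = 17.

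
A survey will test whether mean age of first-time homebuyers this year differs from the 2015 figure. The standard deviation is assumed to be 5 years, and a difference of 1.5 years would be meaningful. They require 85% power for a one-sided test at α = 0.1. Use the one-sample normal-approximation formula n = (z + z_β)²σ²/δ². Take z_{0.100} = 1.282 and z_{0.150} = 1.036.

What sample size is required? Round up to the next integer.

n = (z_α + z_β)² · σ² / δ²
  = (1.282 + 1.036)² · 5² / 1.5²
  = 5.3731 · 25 / 2.25
  = 59.70
Round up → n = 60.

n = 60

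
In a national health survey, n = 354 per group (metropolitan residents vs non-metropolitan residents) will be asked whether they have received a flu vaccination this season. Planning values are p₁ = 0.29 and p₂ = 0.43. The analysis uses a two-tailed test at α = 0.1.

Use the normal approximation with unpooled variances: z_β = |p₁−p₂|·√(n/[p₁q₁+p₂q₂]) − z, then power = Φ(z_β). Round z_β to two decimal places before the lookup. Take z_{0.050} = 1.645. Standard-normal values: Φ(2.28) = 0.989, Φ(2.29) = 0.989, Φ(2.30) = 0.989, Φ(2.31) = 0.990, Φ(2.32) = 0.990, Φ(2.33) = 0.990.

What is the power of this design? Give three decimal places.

z_β = |p₁−p₂|·√(n/[p₁q₁+p₂q₂]) − z_{α/2}
    = 0.14 · √(354/0.4510) − 1.645
    = 0.14 · 28.0165 − 1.645
    = 3.9223 − 1.645 = 2.2773 → 2.28
Power = Φ(2.28) = 0.989.

Power ≈ 0.989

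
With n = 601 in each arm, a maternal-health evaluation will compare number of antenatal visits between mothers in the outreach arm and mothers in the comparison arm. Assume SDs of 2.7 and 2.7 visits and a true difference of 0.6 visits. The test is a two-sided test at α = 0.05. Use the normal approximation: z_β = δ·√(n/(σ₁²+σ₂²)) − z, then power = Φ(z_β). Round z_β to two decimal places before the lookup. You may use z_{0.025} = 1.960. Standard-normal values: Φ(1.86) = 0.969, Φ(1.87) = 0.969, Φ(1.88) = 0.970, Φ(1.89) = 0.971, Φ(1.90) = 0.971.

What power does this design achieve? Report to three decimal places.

z_β = δ·√(n/(σ₁²+σ₂²)) − z_{α/2}
    = 0.6 · √(601/14.58) − 1.960
    = 0.6 · 6.42035 − 1.960
    = 3.8522 − 1.960 = 1.8922 → 1.89
Power = Φ(1.89) = 0.971.

Power ≈ 0.971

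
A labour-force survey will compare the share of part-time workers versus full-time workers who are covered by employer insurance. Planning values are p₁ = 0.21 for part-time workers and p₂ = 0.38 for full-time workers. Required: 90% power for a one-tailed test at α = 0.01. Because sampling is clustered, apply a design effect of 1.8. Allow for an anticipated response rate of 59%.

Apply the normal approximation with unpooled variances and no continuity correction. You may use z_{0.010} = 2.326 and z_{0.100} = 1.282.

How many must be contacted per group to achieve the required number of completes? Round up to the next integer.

n = (z_α + z_β)² · [p₁(1−p₁) + p₂(1−p₂)] / (p₁ − p₂)²
  = (2.326 + 1.282)² · (0.21·0.79 + 0.38·0.62) / (-0.17)²
  = (3.608)² · (0.1659 + 0.2356) / 0.0289
  = 13.0177 · 0.4015 / 0.0289
  = 180.85
Design effect: 1.8 × 180.85 = 325.53.
Adjust for 59% response: 325.53 / 0.59 = 551.75.
Round up → n = 552 per group.

n = 552 per group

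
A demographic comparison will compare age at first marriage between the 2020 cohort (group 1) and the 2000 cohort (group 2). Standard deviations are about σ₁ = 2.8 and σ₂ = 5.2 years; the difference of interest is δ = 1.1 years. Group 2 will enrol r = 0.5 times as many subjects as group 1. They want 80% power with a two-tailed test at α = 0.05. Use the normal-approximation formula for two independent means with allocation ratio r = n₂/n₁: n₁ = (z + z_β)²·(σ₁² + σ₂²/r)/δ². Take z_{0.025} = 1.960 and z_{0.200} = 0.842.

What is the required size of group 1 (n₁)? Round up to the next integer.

n₁ = (z_{α/2} + z_β)² · (σ₁² + σ₂²/r) / δ²
   = (1.960 + 0.842)² · (2.8² + 5.2²/0.5) / 1.1²
   = 7.8512 · (7.84 + 54.08) / 1.21
   = 7.8512 · 61.92 / 1.21
   = 401.77
Round up → n₁ = 402; n₂ = r·n₁ = 0.5 × 402 = 201.

n₁ = 402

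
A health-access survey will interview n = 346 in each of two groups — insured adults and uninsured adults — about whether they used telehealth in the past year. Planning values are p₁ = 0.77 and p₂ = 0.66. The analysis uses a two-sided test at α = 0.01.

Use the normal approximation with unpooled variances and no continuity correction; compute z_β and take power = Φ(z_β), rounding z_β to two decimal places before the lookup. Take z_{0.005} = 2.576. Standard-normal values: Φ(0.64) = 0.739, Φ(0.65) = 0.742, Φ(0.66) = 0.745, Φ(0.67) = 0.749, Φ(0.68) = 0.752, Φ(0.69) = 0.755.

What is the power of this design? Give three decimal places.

z_β = |p₁−p₂|·√(n/[p₁q₁+p₂q₂]) − z_{α/2}
    = 0.11 · √(346/0.4015) − 2.576
    = 0.11 · 29.3559 − 2.576
    = 3.2291 − 2.576 = 0.6531 → 0.65
Power = Φ(0.65) = 0.742.

Power ≈ 0.742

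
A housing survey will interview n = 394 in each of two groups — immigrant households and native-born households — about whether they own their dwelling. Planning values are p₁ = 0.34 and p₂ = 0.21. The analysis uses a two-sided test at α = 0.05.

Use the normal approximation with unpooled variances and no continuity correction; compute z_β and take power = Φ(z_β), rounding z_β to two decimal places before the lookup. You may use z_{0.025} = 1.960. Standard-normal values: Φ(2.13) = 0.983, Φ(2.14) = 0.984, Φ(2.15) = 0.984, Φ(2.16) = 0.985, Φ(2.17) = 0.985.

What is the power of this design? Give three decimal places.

z_β = |p₁−p₂|·√(n/[p₁q₁+p₂q₂]) − z_{α/2}
    = 0.13 · √(394/0.3903) − 1.960
    = 0.13 · 31.7723 − 1.960
    = 4.1304 − 1.960 = 2.1704 → 2.17
Power = Φ(2.17) = 0.985.

Power ≈ 0.985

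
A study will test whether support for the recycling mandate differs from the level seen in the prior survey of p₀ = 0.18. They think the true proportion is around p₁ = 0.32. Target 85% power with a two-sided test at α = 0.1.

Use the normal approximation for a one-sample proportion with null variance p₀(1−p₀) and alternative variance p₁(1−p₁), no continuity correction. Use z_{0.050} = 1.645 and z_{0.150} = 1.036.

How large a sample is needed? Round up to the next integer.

n = 64

n = [z_{α/2}·√(p₀q₀) + z_β·√(p₁q₁)]² / (p₁ − p₀)²
  = [1.645·√(0.18·0.82) + 1.036·√(0.32·0.68)]² / (0.14)²
  = [1.645·0.3842 + 1.036·0.4665]² / 0.0196
  = [1.1153]² / 0.0196
  = 63.46
Round up → n = 64.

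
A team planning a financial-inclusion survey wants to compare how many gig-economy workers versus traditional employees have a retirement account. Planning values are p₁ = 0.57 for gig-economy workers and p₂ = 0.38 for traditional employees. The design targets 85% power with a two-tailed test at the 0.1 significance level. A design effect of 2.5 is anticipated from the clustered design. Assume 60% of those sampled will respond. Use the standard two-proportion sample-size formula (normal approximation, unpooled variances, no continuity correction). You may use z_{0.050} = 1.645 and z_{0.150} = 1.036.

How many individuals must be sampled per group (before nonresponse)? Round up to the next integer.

n = (z_{α/2} + z_β)² · [p₁(1−p₁) + p₂(1−p₂)] / (p₁ − p₂)²
  = (1.645 + 1.036)² · (0.57·0.43 + 0.38·0.62) / (0.19)²
  = (2.681)² · (0.2451 + 0.2356) / 0.0361
  = 7.1878 · 0.4807 / 0.0361
  = 95.71
Design effect: 2.5 × 95.71 = 239.28.
Adjust for 60% response: 239.28 / 0.60 = 398.79.
Round up → n = 399 per group.

n = 399 per group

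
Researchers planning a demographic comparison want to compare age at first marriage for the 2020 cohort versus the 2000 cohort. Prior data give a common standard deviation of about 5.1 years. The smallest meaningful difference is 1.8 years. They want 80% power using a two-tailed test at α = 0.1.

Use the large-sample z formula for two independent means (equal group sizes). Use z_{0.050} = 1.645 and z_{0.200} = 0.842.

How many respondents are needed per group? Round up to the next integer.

n = 100 per group

n = (z_{α/2} + z_β)² · (σ₁² + σ₂²) / δ²
  = (1.645 + 0.842)² · (2·5.1² = 52.02) / 1.8²
  = 6.1852 · 52.02 / 3.24
  = 99.31
Round up → n = 100 per group.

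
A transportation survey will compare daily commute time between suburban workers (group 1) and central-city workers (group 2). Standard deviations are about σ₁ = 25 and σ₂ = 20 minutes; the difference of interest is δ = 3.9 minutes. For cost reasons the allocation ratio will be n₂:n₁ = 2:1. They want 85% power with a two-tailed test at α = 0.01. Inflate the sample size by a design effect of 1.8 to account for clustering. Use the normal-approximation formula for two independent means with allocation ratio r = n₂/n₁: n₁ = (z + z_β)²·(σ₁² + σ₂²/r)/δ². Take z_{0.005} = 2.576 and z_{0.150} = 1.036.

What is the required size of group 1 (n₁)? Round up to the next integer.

n₁ = 1274

n₁ = (z_{α/2} + z_β)² · (σ₁² + σ₂²/r) / δ²
   = (2.576 + 1.036)² · (25² + 20²/2) / 3.9²
   = 13.0465 · (625 + 200) / 15.21
   = 13.0465 · 825 / 15.21
   = 707.65
Design effect: 1.8 × 707.65 = 1273.78.
Round up → n₁ = 1274; n₂ = r·n₁ = 2 × 1274 = 2548.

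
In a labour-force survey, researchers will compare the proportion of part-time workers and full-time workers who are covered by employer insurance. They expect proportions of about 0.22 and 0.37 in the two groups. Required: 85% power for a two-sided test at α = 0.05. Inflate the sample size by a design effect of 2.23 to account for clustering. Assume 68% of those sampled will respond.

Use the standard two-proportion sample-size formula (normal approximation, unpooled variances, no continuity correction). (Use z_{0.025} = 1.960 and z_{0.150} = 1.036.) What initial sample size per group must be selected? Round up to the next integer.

n = (z_{α/2} + z_β)² · [p₁(1−p₁) + p₂(1−p₂)] / (p₁ − p₂)²
  = (1.960 + 1.036)² · (0.22·0.78 + 0.37·0.63) / (-0.15)²
  = (2.996)² · (0.1716 + 0.2331) / 0.0225
  = 8.9760 · 0.4047 / 0.0225
  = 161.45
Design effect: 2.23 × 161.45 = 360.03.
Adjust for 68% response: 360.03 / 0.68 = 529.46.
Round up → n = 530 per group.

n = 530 per group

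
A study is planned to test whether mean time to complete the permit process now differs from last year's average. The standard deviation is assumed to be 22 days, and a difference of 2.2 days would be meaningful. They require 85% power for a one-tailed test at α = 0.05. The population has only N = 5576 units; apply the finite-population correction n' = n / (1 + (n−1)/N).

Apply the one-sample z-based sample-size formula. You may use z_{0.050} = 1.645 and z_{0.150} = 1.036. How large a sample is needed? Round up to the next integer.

n = (z_α + z_β)² · σ² / δ²
  = (1.645 + 1.036)² · 22² / 2.2²
  = 7.1878 · 484 / 4.84
  = 718.78
Finite-population correction (N = 5576): 718.78 / (1 + (718.78 − 1)/5576) = 636.80.
Round up → n = 637.

n = 637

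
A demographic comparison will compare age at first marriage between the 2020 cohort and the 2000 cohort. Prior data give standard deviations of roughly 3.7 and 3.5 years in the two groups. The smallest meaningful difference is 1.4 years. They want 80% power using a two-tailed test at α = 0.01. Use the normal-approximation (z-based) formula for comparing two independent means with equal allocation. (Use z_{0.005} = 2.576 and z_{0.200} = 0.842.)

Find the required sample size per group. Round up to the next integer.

n = (z_{α/2} + z_β)² · (σ₁² + σ₂²) / δ²
  = (2.576 + 0.842)² · (3.7² + 3.5² = 25.94) / 1.4²
  = 11.6827 · 25.94 / 1.96
  = 154.62
Round up → n = 155 per group.

n = 155 per group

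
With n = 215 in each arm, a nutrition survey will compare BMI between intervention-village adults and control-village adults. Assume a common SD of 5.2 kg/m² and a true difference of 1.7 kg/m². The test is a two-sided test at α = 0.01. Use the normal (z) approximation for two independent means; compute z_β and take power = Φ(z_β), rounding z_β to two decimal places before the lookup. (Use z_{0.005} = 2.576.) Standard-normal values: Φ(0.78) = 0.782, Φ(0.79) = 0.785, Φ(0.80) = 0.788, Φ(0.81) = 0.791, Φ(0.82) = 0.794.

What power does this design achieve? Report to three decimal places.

z_β = δ·√(n/(σ₁²+σ₂²)) − z_{α/2}
    = 1.7 · √(215/54.08) − 2.576
    = 1.7 · 1.99389 − 2.576
    = 3.3896 − 2.576 = 0.8136 → 0.81
Power = Φ(0.81) = 0.791.

Power ≈ 0.791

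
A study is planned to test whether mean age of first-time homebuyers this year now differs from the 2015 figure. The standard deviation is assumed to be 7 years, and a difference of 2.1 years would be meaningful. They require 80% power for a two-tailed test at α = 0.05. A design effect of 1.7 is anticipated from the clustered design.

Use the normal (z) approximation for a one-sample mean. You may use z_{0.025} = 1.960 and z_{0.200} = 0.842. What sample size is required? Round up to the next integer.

n = 149

n = (z_{α/2} + z_β)² · σ² / δ²
  = (1.960 + 0.842)² · 7² / 2.1²
  = 7.8512 · 49 / 4.41
  = 87.24
Design effect: 1.7 × 87.24 = 148.30.
Round up → n = 149.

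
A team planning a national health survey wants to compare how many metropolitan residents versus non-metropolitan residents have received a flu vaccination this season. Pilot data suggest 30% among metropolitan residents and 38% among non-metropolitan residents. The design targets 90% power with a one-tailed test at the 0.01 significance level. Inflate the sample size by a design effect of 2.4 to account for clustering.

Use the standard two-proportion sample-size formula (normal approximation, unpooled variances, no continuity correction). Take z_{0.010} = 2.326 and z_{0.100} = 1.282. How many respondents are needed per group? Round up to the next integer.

n = 2176 per group

n = (z_α + z_β)² · [p₁(1−p₁) + p₂(1−p₂)] / (p₁ − p₂)²
  = (2.326 + 1.282)² · (0.30·0.70 + 0.38·0.62) / (-0.08)²
  = (3.608)² · (0.2100 + 0.2356) / 0.0064
  = 13.0177 · 0.4456 / 0.0064
  = 906.35
Design effect: 2.4 × 906.35 = 2175.25.
Round up → n = 2176 per group.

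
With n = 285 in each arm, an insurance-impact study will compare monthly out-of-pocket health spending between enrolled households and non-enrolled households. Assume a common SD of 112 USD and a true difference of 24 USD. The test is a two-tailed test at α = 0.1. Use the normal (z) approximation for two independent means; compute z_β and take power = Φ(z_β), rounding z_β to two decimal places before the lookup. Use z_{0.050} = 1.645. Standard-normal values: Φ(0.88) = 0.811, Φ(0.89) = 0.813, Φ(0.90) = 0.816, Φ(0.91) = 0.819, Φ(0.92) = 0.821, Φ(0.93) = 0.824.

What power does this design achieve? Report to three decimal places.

z_β = δ·√(n/(σ₁²+σ₂²)) − z_{α/2}
    = 24 · √(285/25088) − 1.645
    = 24 · 0.10658 − 1.645
    = 2.5580 − 1.645 = 0.9130 → 0.91
Power = Φ(0.91) = 0.819.

Power ≈ 0.819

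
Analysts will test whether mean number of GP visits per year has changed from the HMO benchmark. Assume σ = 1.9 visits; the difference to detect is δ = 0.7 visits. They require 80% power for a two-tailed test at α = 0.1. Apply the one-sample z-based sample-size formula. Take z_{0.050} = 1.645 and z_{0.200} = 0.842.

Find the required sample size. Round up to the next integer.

n = (z_{α/2} + z_β)² · σ² / δ²
  = (1.645 + 0.842)² · 1.9² / 0.7²
  = 6.1852 · 3.61 / 0.49
  = 45.57
Round up → n = 46.

n = 46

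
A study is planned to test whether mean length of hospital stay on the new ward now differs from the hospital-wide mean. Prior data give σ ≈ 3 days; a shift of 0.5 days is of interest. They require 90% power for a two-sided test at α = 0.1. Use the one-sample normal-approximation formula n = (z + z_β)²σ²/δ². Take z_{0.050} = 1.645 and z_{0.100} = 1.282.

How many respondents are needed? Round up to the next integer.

n = 309

n = (z_{α/2} + z_β)² · σ² / δ²
  = (1.645 + 1.282)² · 3² / 0.5²
  = 8.5673 · 9 / 0.25
  = 308.42
Round up → n = 309.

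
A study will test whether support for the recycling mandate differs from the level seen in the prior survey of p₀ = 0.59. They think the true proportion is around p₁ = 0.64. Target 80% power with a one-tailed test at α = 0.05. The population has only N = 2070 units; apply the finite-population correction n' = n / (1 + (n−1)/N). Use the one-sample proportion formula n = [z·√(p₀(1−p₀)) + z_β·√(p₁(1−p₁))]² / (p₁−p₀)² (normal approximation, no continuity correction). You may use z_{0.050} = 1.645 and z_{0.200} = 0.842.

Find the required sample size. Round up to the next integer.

n = [z_α·√(p₀q₀) + z_β·√(p₁q₁)]² / (p₁ − p₀)²
  = [1.645·√(0.59·0.41) + 0.842·√(0.64·0.36)]² / (0.05)²
  = [1.645·0.4918 + 0.842·0.4800]² / 0.0025
  = [1.2132]² / 0.0025
  = 588.77
Finite-population correction (N = 2070): 588.77 / (1 + (588.77 − 1)/2070) = 458.56.
Round up → n = 459.

n = 459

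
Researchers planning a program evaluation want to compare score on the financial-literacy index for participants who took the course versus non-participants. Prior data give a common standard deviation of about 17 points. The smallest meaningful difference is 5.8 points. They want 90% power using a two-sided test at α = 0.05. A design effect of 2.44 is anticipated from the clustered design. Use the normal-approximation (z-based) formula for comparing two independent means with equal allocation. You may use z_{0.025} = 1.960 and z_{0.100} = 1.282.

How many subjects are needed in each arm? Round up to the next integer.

n = 441 per group

n = (z_{α/2} + z_β)² · (σ₁² + σ₂²) / δ²
  = (1.960 + 1.282)² · (2·17² = 578) / 5.8²
  = 10.5106 · 578 / 33.64
  = 180.59
Design effect: 2.44 × 180.59 = 440.64.
Round up → n = 441 per group.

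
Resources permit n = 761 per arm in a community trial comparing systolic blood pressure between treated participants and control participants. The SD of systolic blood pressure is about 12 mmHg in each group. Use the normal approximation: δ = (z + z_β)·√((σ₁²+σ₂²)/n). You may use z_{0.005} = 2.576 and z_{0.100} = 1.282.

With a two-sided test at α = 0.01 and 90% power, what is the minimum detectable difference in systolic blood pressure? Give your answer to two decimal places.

δ = (z_{α/2} + z_β) · √((σ₁²+σ₂²)/n)
  = (2.576 + 1.282) · √(288/761)
  = 3.858 · √0.37845
  = 3.858 · 0.6152
  = 2.3734

Minimum detectable difference ≈ 2.37 mmHg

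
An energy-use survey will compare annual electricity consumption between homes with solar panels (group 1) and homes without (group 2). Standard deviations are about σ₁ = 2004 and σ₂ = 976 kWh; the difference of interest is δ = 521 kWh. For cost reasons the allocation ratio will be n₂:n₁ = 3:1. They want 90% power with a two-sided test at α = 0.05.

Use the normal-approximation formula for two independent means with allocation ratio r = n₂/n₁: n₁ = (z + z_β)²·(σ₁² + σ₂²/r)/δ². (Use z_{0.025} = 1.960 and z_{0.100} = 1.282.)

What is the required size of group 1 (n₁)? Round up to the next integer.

n₁ = (z_{α/2} + z_β)² · (σ₁² + σ₂²/r) / δ²
   = (1.960 + 1.282)² · (2004² + 976²/3) / 521²
   = 10.5106 · (4016016 + 317525.3) / 271441
   = 10.5106 · 4333541.3 / 271441
   = 167.80
Round up → n₁ = 168; n₂ = r·n₁ = 3 × 168 = 504.

n₁ = 168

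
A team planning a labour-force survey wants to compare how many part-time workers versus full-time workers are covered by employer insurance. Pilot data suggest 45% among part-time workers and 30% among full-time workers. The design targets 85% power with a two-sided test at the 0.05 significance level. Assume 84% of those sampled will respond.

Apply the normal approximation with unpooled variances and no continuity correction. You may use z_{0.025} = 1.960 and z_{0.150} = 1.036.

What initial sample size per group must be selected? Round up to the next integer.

n = 218 per group

n = (z_{α/2} + z_β)² · [p₁(1−p₁) + p₂(1−p₂)] / (p₁ − p₂)²
  = (1.960 + 1.036)² · (0.45·0.55 + 0.30·0.70) / (0.15)²
  = (2.996)² · (0.2475 + 0.2100) / 0.0225
  = 8.9760 · 0.4575 / 0.0225
  = 182.51
Adjust for 84% response: 182.51 / 0.84 = 217.28.
Round up → n = 218 per group.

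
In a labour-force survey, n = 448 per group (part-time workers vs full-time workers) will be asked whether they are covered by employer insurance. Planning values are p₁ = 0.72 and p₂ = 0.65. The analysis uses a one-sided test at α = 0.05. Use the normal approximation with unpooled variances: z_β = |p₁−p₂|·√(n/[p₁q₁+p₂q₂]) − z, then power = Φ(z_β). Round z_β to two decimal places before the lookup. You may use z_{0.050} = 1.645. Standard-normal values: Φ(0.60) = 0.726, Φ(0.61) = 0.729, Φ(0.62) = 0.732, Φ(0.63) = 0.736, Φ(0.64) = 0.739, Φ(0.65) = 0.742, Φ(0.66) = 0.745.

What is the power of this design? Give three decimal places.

z_β = |p₁−p₂|·√(n/[p₁q₁+p₂q₂]) − z_α
    = 0.07 · √(448/0.4291) − 1.645
    = 0.07 · 32.3117 − 1.645
    = 2.2618 − 1.645 = 0.6168 → 0.62
Power = Φ(0.62) = 0.732.

Power ≈ 0.732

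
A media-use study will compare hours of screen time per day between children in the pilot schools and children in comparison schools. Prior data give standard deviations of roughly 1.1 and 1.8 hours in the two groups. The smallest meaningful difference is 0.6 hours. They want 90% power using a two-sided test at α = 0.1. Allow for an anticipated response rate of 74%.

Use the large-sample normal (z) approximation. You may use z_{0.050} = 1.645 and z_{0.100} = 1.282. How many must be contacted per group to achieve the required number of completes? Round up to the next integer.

n = (z_{α/2} + z_β)² · (σ₁² + σ₂²) / δ²
  = (1.645 + 1.282)² · (1.1² + 1.8² = 4.45) / 0.6²
  = 8.5673 · 4.45 / 0.36
  = 105.90
Adjust for 74% response: 105.90 / 0.74 = 143.11.
Round up → n = 144 per group.

n = 144 per group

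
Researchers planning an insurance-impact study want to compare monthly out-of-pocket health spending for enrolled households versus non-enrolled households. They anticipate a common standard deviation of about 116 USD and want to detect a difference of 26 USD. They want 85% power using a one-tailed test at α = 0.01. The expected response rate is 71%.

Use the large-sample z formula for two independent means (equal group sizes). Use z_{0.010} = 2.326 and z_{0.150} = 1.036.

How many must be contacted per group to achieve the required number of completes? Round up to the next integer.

n = (z_α + z_β)² · (σ₁² + σ₂²) / δ²
  = (2.326 + 1.036)² · (2·116² = 26912) / 26²
  = 11.3030 · 26912 / 676
  = 449.98
Adjust for 71% response: 449.98 / 0.71 = 633.78.
Round up → n = 634 per group.

n = 634 per group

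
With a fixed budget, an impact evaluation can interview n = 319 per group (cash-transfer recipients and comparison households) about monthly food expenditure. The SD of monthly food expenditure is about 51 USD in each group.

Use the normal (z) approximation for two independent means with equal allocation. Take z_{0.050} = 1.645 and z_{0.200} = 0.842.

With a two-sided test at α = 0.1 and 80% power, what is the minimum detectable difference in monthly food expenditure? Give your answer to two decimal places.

δ = (z_{α/2} + z_β) · √((σ₁²+σ₂²)/n)
  = (1.645 + 0.842) · √(5202/319)
  = 2.487 · √16.3072
  = 2.487 · 4.0382
  = 10.0430

Minimum detectable difference ≈ 10.04 USD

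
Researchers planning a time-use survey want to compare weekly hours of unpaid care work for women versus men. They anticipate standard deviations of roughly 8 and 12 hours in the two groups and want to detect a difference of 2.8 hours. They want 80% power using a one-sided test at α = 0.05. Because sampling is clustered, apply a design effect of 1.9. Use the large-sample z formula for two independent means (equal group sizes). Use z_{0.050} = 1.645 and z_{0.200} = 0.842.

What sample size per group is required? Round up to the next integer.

n = (z_α + z_β)² · (σ₁² + σ₂²) / δ²
  = (1.645 + 0.842)² · (8² + 12² = 208) / 2.8²
  = 6.1852 · 208 / 7.84
  = 164.10
Design effect: 1.9 × 164.10 = 311.78.
Round up → n = 312 per group.

n = 312 per group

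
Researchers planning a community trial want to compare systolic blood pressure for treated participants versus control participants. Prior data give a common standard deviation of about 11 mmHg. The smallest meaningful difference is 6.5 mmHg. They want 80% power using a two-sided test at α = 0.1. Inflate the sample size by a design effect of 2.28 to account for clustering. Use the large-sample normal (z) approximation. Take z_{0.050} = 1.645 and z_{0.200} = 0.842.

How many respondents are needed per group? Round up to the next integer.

n = 81 per group

n = (z_{α/2} + z_β)² · (σ₁² + σ₂²) / δ²
  = (1.645 + 0.842)² · (2·11² = 242) / 6.5²
  = 6.1852 · 242 / 42.25
  = 35.43
Design effect: 2.28 × 35.43 = 80.77.
Round up → n = 81 per group.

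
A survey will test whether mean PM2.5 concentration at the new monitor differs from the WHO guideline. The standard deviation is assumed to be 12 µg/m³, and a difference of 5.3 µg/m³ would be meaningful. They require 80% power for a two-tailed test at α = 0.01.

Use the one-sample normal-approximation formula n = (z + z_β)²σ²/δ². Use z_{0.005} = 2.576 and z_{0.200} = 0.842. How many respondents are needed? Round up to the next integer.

n = (z_{α/2} + z_β)² · σ² / δ²
  = (2.576 + 0.842)² · 12² / 5.3²
  = 11.6827 · 144 / 28.09
  = 59.89
Round up → n = 60.

n = 60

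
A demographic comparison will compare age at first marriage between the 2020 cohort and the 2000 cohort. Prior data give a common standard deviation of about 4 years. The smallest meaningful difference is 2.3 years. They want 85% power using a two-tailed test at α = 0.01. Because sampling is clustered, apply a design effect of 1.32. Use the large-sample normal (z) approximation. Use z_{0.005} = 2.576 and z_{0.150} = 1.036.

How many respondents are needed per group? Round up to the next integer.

n = (z_{α/2} + z_β)² · (σ₁² + σ₂²) / δ²
  = (2.576 + 1.036)² · (2·4² = 32) / 2.3²
  = 13.0465 · 32 / 5.29
  = 78.92
Design effect: 1.32 × 78.92 = 104.18.
Round up → n = 105 per group.

n = 105 per group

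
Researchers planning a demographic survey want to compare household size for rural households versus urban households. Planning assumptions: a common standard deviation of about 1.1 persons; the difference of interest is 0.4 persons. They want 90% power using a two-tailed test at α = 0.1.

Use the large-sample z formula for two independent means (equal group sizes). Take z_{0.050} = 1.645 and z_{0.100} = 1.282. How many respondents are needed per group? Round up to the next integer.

n = (z_{α/2} + z_β)² · (σ₁² + σ₂²) / δ²
  = (1.645 + 1.282)² · (2·1.1² = 2.42) / 0.4²
  = 8.5673 · 2.42 / 0.16
  = 129.58
Round up → n = 130 per group.

n = 130 per group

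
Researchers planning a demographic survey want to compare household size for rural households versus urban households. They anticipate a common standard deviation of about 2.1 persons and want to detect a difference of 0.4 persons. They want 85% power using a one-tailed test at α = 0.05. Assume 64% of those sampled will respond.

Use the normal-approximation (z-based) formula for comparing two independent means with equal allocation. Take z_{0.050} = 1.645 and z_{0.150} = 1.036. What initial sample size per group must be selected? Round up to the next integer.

n = (z_α + z_β)² · (σ₁² + σ₂²) / δ²
  = (1.645 + 1.036)² · (2·2.1² = 8.82) / 0.4²
  = 7.1878 · 8.82 / 0.16
  = 396.23
Adjust for 64% response: 396.23 / 0.64 = 619.10.
Round up → n = 620 per group.

n = 620 per group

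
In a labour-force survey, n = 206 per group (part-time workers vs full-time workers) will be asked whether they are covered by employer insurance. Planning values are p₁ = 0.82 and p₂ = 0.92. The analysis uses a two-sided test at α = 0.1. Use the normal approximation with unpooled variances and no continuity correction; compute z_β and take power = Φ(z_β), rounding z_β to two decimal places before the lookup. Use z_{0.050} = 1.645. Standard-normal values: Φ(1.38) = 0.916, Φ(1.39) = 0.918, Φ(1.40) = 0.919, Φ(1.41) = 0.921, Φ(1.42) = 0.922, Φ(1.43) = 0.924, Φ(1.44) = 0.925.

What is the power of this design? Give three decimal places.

z_β = |p₁−p₂|·√(n/[p₁q₁+p₂q₂]) − z_{α/2}
    = 0.10 · √(206/0.2212) − 1.645
    = 0.10 · 30.5169 − 1.645
    = 3.0517 − 1.645 = 1.4067 → 1.41
Power = Φ(1.41) = 0.921.

Power ≈ 0.921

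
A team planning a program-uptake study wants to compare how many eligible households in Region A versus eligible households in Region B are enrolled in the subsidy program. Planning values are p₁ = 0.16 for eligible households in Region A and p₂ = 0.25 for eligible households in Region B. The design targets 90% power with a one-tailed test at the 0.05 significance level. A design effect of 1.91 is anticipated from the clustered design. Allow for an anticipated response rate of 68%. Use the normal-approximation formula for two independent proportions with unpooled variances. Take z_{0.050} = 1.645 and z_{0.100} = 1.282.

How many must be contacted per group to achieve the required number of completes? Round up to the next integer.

n = 957 per group

n = (z_α + z_β)² · [p₁(1−p₁) + p₂(1−p₂)] / (p₁ − p₂)²
  = (1.645 + 1.282)² · (0.16·0.84 + 0.25·0.75) / (-0.09)²
  = (2.927)² · (0.1344 + 0.1875) / 0.0081
  = 8.5673 · 0.3219 / 0.0081
  = 340.47
Design effect: 1.91 × 340.47 = 650.30.
Adjust for 68% response: 650.30 / 0.68 = 956.33.
Round up → n = 957 per group.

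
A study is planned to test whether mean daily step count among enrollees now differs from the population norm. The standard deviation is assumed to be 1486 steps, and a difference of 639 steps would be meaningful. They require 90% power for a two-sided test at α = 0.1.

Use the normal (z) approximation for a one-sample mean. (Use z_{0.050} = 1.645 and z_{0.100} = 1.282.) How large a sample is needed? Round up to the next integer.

n = 47

n = (z_{α/2} + z_β)² · σ² / δ²
  = (1.645 + 1.282)² · 1486² / 639²
  = 8.5673 · 2208196 / 408321
  = 46.33
Round up → n = 47.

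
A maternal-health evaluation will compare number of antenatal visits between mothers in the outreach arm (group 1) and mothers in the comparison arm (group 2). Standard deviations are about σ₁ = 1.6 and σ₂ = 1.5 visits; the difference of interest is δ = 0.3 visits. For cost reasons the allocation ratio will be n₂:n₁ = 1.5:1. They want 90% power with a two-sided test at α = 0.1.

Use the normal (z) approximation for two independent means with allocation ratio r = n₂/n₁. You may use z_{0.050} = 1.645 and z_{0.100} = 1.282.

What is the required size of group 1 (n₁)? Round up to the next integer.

n₁ = (z_{α/2} + z_β)² · (σ₁² + σ₂²/r) / δ²
   = (1.645 + 1.282)² · (1.6² + 1.5²/1.5) / 0.3²
   = 8.5673 · (2.56 + 1.5) / 0.09
   = 8.5673 · 4.06 / 0.09
   = 386.48
Round up → n₁ = 387; n₂ = r·n₁ = 1.5 × 387 = 581.

n₁ = 387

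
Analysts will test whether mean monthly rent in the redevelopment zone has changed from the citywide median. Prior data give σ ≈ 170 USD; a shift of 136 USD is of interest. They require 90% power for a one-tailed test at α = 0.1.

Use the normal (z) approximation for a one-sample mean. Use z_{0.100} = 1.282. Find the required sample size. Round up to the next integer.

n = 11

n = (z_α + z_β)² · σ² / δ²
  = (1.282 + 1.282)² · 170² / 136²
  = 6.5741 · 28900 / 18496
  = 10.27
Round up → n = 11.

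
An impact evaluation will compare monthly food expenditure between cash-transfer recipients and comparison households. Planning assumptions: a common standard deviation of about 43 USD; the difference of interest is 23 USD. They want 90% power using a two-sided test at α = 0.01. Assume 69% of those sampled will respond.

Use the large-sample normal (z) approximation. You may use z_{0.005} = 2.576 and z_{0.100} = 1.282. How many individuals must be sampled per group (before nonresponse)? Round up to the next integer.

n = (z_{α/2} + z_β)² · (σ₁² + σ₂²) / δ²
  = (2.576 + 1.282)² · (2·43² = 3698) / 23²
  = 14.8842 · 3698 / 529
  = 104.05
Adjust for 69% response: 104.05 / 0.69 = 150.79.
Round up → n = 151 per group.

n = 151 per group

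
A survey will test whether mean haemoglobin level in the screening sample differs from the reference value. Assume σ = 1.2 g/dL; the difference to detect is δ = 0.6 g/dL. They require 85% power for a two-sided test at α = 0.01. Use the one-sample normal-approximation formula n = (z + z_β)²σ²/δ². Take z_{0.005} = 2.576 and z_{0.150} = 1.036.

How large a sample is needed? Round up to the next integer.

n = (z_{α/2} + z_β)² · σ² / δ²
  = (2.576 + 1.036)² · 1.2² / 0.6²
  = 13.0465 · 1.44 / 0.36
  = 52.19
Round up → n = 53.

n = 53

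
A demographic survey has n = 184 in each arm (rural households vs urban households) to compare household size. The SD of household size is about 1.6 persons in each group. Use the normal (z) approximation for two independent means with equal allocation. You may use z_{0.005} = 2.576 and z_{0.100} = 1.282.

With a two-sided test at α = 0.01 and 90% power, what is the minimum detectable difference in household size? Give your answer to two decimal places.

Minimum detectable difference ≈ 0.64 persons

δ = (z_{α/2} + z_β) · √((σ₁²+σ₂²)/n)
  = (2.576 + 1.282) · √(5.12/184)
  = 3.858 · √0.02783
  = 3.858 · 0.1668
  = 0.6436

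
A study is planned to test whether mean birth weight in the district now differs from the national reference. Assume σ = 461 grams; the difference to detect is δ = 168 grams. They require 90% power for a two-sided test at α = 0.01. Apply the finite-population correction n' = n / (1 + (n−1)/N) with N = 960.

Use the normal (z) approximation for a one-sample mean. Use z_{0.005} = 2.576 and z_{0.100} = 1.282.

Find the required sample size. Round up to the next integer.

n = (z_{α/2} + z_β)² · σ² / δ²
  = (2.576 + 1.282)² · 461² / 168²
  = 14.8842 · 212521 / 28224
  = 112.07
Finite-population correction (N = 960): 112.07 / (1 + (112.07 − 1)/960) = 100.45.
Round up → n = 101.

n = 101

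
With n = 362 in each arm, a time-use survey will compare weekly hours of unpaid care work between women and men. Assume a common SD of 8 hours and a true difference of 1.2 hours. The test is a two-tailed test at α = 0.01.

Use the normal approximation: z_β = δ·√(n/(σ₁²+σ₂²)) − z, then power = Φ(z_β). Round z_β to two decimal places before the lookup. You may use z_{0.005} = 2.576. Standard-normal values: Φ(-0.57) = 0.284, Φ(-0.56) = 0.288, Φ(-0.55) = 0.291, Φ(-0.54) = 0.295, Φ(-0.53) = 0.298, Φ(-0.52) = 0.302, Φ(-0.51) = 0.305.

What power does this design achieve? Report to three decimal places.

z_β = δ·√(n/(σ₁²+σ₂²)) − z_{α/2}
    = 1.2 · √(362/128) − 2.576
    = 1.2 · 1.68170 − 2.576
    = 2.0180 − 2.576 = -0.5580 → -0.56
Power = Φ(-0.56) = 0.288.

Power ≈ 0.288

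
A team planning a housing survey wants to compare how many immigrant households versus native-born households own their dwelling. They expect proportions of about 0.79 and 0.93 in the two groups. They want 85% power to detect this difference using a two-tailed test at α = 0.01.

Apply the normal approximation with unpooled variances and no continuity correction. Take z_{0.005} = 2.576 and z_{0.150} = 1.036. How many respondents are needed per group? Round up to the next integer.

n = (z_{α/2} + z_β)² · [p₁(1−p₁) + p₂(1−p₂)] / (p₁ − p₂)²
  = (2.576 + 1.036)² · (0.79·0.21 + 0.93·0.07) / (-0.14)²
  = (3.612)² · (0.1659 + 0.0651) / 0.0196
  = 13.0465 · 0.2310 / 0.0196
  = 153.76
Round up → n = 154 per group.

n = 154 per group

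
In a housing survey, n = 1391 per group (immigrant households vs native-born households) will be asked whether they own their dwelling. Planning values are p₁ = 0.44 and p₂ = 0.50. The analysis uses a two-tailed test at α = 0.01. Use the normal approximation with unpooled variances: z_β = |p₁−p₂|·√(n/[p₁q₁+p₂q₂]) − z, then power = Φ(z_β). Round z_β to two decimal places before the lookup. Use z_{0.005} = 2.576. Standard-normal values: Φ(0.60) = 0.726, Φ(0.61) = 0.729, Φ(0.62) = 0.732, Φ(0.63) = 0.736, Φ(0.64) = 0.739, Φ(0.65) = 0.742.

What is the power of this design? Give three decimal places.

Power ≈ 0.726

z_β = |p₁−p₂|·√(n/[p₁q₁+p₂q₂]) − z_{α/2}
    = 0.06 · √(1391/0.4964) − 2.576
    = 0.06 · 52.9356 − 2.576
    = 3.1761 − 2.576 = 0.6001 → 0.60
Power = Φ(0.60) = 0.726.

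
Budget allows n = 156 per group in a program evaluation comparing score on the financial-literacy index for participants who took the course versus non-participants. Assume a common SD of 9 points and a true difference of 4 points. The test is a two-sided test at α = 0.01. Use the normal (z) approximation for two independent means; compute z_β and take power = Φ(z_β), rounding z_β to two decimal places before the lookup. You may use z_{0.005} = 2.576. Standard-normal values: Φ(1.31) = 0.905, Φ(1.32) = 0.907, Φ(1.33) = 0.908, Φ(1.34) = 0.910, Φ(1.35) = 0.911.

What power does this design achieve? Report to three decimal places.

Power ≈ 0.911

z_β = δ·√(n/(σ₁²+σ₂²)) − z_{α/2}
    = 4 · √(156/162) − 2.576
    = 4 · 0.98131 − 2.576
    = 3.9252 − 2.576 = 1.3492 → 1.35
Power = Φ(1.35) = 0.911.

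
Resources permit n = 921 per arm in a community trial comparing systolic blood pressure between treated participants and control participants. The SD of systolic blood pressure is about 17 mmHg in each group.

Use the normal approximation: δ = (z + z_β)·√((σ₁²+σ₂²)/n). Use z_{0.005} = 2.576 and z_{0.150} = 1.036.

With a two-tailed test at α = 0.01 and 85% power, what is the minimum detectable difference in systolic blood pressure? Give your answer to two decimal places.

δ = (z_{α/2} + z_β) · √((σ₁²+σ₂²)/n)
  = (2.576 + 1.036) · √(578/921)
  = 3.612 · √0.62758
  = 3.612 · 0.7922
  = 2.8614

Minimum detectable difference ≈ 2.86 mmHg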